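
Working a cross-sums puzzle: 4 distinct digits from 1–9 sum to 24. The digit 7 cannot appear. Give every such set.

4 distinct digits from 1–9 sum between 10 and 30.
Dropping sets that contain 7.

{1,6,8,9}; {2,5,8,9}; {3,4,8,9}; {4,5,6,9}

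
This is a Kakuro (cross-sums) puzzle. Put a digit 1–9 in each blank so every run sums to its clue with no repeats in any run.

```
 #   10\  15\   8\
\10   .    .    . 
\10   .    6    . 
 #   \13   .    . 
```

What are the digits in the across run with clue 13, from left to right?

8 5

Nothing is forced directly, so branch on R2C1, whose candidates are 1 or 3. If R2C1 = 1: then R1C1 would have to be in {1,2,3,4,5,6,7} for the 10 across but in {9} for the 10 down — contradiction. So R2C1 = 3.
R1C1 = 10 − 3 = 7 completes the 10 down.
R2C3 = 10 − 9 = 1 completes the 10 across.
R1C3 = 2: the only remaining digit allowed by both the 10 across and the 8 down.
R3C3 = 8 − 3 = 5 completes the 8 down.
R1C2 = 10 − 9 = 1 completes the 10 across.
R3C2 = 13 − 5 = 8 completes the 13 across.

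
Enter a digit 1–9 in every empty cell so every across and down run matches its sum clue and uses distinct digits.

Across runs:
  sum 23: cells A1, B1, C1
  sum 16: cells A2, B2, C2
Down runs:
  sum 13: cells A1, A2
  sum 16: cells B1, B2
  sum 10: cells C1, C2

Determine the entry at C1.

6

23 in 3 cells must be {6,8,9}; 16 in 2 cells must be {7,9}.
The 23 across and the 16 down share only 9, so B1 = 9.
B2 = 16 − 9 = 7 completes the 16 down.
Nothing is forced directly, so branch on A1, whose candidates are 6 or 8. If A1 = 6: that forces C1 = 8, after which A2 would have to be in {1,3,4,5,6,8} for the 16 across but in {7} for the 13 down — contradiction. So A1 = 8.
C1 = 23 − 17 = 6 completes the 23 across.
A2 = 13 − 8 = 5 completes the 13 down.
C2 = 16 − 12 = 4 completes the 16 across.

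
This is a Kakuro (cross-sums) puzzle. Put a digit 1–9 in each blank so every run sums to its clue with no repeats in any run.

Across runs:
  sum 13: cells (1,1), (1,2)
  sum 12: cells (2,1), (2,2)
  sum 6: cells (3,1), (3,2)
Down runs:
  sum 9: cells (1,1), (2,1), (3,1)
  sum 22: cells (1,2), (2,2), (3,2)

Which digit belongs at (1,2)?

The 6 across and the 22 down share only 5, so (3,2) = 5.
(3,1) = 6 − 5 = 1 completes the 6 across.
Nothing is forced directly, so branch on (1,1), whose candidates are 5 or 6. If (1,1) = 6: then (1,2) would have to be in {7} for the 13 across but in {8,9} for the 22 down — contradiction. So (1,1) = 5.
(1,2) = 13 − 5 = 8 completes the 13 across.
(2,1) = 9 − 6 = 3 completes the 9 down.
(2,2) = 12 − 3 = 9 completes the 12 across.

8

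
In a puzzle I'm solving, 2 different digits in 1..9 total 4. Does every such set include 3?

Yes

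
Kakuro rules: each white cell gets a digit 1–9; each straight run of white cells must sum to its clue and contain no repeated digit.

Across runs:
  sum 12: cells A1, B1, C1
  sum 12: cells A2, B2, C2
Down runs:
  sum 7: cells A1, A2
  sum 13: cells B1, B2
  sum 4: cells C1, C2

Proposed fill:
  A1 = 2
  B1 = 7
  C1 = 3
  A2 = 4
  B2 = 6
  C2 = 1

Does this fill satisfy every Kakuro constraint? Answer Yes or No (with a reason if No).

No — the down run A1–A2 sums to 6, not 7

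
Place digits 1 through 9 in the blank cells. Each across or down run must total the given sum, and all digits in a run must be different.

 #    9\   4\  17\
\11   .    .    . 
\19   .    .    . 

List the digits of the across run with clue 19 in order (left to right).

7 3 9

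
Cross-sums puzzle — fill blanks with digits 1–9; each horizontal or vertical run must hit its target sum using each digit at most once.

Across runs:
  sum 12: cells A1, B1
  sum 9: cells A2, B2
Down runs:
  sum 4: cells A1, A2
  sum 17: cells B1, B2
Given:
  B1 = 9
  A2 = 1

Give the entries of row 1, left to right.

4 in 2 cells must be {1,3}; 17 in 2 cells must be {8,9}.
A1 = 12 − 9 = 3 completes the 12 across.
B2 = 9 − 1 = 8 completes the 9 across.

3, 9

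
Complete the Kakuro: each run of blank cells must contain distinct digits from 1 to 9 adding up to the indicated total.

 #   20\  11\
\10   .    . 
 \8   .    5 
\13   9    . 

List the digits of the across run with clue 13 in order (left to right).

9, 4

R2C1 = 8 − 5 = 3 completes the 8 across.
R3C2 = 13 − 9 = 4 completes the 13 across.
R1C1 = 20 − 12 = 8 completes the 20 down.
R1C2 = 10 − 8 = 2 completes the 10 across.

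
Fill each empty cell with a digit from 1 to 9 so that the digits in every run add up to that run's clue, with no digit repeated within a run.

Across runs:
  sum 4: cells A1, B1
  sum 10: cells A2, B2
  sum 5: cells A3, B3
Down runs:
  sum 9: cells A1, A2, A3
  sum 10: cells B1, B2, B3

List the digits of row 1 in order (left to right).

3, 1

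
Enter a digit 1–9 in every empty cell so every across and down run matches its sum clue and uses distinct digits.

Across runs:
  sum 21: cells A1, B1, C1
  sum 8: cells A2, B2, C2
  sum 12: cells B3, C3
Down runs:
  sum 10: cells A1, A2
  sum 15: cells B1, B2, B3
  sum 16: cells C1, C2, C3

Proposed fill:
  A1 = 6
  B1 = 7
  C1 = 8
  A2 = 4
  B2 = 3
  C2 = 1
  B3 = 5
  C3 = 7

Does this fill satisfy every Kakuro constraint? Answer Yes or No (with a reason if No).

Yes

Across: 6+7+8=21; 4+3+1=8; 5+7=12. Down: 6+4=10; 7+3+5=15; 8+1+7=16. No digit repeats within any run.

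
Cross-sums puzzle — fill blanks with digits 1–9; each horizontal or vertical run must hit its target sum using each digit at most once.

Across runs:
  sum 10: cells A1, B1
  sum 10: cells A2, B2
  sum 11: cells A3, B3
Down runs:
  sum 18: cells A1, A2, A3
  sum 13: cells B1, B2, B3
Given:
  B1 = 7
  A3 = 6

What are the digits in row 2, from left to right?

9, 1

A1 = 10 − 7 = 3 completes the 10 across.
A2 = 18 − 9 = 9 completes the 18 down.
B2 = 10 − 9 = 1 completes the 10 across.
B3 = 11 − 6 = 5 completes the 11 across.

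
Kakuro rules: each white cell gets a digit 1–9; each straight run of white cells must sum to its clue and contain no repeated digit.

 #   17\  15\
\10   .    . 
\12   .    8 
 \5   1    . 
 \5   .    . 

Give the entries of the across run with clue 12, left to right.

R2C1 = 12 − 8 = 4 completes the 12 across.
R3C2 = 5 − 1 = 4 completes the 5 across.
R4C1 = 3: the only remaining digit allowed by both the 5 across and the 17 down.
R4C2 = 5 − 3 = 2 completes the 5 across.
R1C1 = 17 − 8 = 9 completes the 17 down.
R1C2 = 10 − 9 = 1 completes the 10 across.

4 8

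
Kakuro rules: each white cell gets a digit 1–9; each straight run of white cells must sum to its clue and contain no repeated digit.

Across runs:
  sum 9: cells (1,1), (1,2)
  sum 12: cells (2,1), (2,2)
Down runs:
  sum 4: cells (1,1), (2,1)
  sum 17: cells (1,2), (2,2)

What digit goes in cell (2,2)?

9

4 in 2 cells must be {1,3}; 17 in 2 cells must be {8,9}.
The 9 across and the 17 down share only 8, so (1,2) = 8.
The 12 across and the 4 down share only 3, so (2,1) = 3.
(2,2) = 12 − 3 = 9 completes the 12 across.
(1,1) = 9 − 8 = 1 completes the 9 across.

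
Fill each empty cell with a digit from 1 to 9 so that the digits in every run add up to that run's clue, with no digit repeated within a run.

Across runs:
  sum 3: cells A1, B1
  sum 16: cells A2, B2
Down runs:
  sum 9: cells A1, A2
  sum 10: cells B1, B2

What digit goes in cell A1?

2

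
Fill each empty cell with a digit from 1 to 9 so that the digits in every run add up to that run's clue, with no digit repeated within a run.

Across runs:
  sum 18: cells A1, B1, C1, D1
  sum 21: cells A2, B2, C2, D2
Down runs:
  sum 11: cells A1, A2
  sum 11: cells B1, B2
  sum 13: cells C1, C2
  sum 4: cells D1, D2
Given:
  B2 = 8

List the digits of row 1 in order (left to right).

4 in 2 cells must be {1,3}.
B1 = 11 − 8 = 3 completes the 11 down.
D1 = 1: the only remaining digit allowed by both the 18 across and the 4 down.
D2 = 4 − 1 = 3 completes the 4 down.
No cell is forced outright now. A2 can only be 4 or 6 or 9 (the digits allowed by both its 21 across and its 11 down). If A2 = 4: then A1 would have to be in {5,6,8,9} for the 18 across but in {7} for the 11 down — contradiction. If A2 = 9: then A1 would have to be in {5,6,8,9} for the 18 across but in {2} for the 11 down — contradiction. So A2 = 6.
A1 = 11 − 6 = 5 completes the 11 down.
C1 = 18 − 9 = 9 completes the 18 across.
C2 = 21 − 17 = 4 completes the 21 across.

5, 3, 9, 1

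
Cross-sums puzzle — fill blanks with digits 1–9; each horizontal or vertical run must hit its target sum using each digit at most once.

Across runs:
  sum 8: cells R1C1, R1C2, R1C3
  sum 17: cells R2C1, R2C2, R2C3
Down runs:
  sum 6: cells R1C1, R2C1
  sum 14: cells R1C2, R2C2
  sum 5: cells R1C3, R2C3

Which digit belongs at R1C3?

2

The 8 across and the 14 down share only 5, so R1C2 = 5.
R2C2 = 14 − 5 = 9 completes the 14 down.
Nothing is forced directly, so branch on R1C1, whose candidates are 1 or 2. If R1C1 = 2: that forces R1C3 = 1, after which R2C1 would have to be in {1,2,3,5,6,7} for the 17 across but in {4} for the 6 down — contradiction. So R1C1 = 1.
R1C3 = 8 − 6 = 2 completes the 8 across.
R2C1 = 6 − 1 = 5 completes the 6 down.
R2C3 = 17 − 14 = 3 completes the 17 across.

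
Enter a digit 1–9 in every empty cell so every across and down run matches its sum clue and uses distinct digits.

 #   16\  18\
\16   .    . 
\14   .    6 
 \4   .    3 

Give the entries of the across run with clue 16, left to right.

7 9

16 in 2 cells must be {7,9}; 4 in 2 cells must be {1,3}.
R1C2 = 18 − 9 = 9 completes the 18 down.
R2C1 = 14 − 6 = 8 completes the 14 across.
R3C1 = 4 − 3 = 1 completes the 4 across.
R1C1 = 16 − 9 = 7 completes the 16 across.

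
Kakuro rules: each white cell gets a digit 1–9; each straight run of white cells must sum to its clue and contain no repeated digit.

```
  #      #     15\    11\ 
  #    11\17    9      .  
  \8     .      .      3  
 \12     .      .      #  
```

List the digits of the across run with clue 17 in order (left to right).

9, 8

17 in 2 cells must be {8,9}.
R1C3 = 17 − 9 = 8 completes the 17 across.
R2C1 = 4: the only remaining digit allowed by both the 8 across and the 11 down.
R2C2 = 8 − 7 = 1 completes the 8 across.
R3C1 = 11 − 4 = 7 completes the 11 down.
R3C2 = 12 − 7 = 5 completes the 12 across.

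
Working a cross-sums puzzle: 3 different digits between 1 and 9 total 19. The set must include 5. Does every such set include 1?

The only way to make 19 from 3 distinct digits under that restriction is {5,6,8}, which does not contain 1.

No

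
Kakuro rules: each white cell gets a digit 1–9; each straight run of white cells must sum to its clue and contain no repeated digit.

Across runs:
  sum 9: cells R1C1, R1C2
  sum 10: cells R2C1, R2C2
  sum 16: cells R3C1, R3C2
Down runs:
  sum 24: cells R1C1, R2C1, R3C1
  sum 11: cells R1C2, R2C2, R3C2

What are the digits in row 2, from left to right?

7 3

16 in 2 cells must be {7,9}; 24 in 3 cells must be {7,8,9}.
The 16 across and the 11 down share only 7, so R3C2 = 7.
R3C1 = 16 − 7 = 9 completes the 16 across.
Nothing is forced directly, so branch on R1C1, whose candidates are 7 or 8. If R1C1 = 7: then R1C2 would have to be in {2} for the 9 across but in {1,3} for the 11 down — contradiction. So R1C1 = 8.
R1C2 = 9 − 8 = 1 completes the 9 across.
R2C1 = 24 − 17 = 7 completes the 24 down.
R2C2 = 10 − 7 = 3 completes the 10 across.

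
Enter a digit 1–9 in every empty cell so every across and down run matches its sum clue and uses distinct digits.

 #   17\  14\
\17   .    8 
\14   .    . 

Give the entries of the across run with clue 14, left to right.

17 in 2 cells must be {8,9}.
R1C1 = 17 − 8 = 9 completes the 17 across.
R2C1 = 17 − 9 = 8 completes the 17 down.
R2C2 = 14 − 8 = 6 completes the 14 across.

8 6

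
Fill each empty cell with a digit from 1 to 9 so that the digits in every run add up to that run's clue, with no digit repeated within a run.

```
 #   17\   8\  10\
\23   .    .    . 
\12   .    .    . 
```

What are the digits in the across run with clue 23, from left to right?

8 6 9

23 in 3 cells must be {6,8,9}; 17 in 2 cells must be {8,9}.
The 23 across and the 8 down share only 6, so R1C2 = 6.
R2C2 = 8 − 6 = 2 completes the 8 down.
Given what's placed, R2C1 must be 9 to fit the 12 across and 17 down.
R2C3 = 12 − 11 = 1 completes the 12 across.
R1C1 = 17 − 9 = 8 completes the 17 down.
R1C3 = 23 − 14 = 9 completes the 23 across.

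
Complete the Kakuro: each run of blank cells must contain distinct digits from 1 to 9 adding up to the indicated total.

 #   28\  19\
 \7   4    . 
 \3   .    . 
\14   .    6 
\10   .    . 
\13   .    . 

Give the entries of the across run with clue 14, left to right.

8 6

3 in 2 cells must be {1,2}.
R1C2 = 7 − 4 = 3 completes the 7 across.
R3C1 = 14 − 6 = 8 completes the 14 across.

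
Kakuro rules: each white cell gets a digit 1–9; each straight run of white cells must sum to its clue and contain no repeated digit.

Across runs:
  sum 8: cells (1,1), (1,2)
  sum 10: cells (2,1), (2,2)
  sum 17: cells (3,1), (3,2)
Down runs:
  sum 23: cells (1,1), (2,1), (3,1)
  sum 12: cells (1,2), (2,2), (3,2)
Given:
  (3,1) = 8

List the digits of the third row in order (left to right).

17 in 2 cells must be {8,9}; 23 in 3 cells must be {6,8,9}.
Given what's placed, (1,1) must be 6 to fit the 8 across and 23 down.
(1,2) = 8 − 6 = 2 completes the 8 across.
(2,1) = 23 − 14 = 9 completes the 23 down.
(2,2) = 10 − 9 = 1 completes the 10 across.
(3,2) = 17 − 8 = 9 completes the 17 across.

8 9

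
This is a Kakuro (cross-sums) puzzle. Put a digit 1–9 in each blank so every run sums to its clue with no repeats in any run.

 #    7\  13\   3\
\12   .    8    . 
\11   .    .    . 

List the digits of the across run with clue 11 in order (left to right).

4, 5, 2

3 in 2 cells must be {1,2}.
R1C3 = 1: the only remaining digit allowed by both the 12 across and the 3 down.
R2C2 = 13 − 8 = 5 completes the 13 down.
R2C3 = 3 − 1 = 2 completes the 3 down.
R1C1 = 12 − 9 = 3 completes the 12 across.
R2C1 = 11 − 7 = 4 completes the 11 across.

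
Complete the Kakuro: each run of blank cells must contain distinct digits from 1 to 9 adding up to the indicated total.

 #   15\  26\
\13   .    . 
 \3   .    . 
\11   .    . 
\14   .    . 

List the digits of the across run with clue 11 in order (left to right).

3 8

3 in 2 cells must be {1,2}.
Only 2 fits R2C2 under both its across sum 3 and down sum 26.
R2C1 = 3 − 2 = 1 completes the 3 across.
Nothing is forced directly, so branch on R4C2, whose candidates are 8 or 9. If R4C2 = 8: that forces R4C1 = 6, R1C1 = 5, after which R1C2 would have to be in {8} for the 13 across but in {7,9} for the 26 down — contradiction. So R4C2 = 9.
R4C1 = 14 − 9 = 5 completes the 14 across.
No cell is forced outright now. R1C1 can only be 6 or 7 (the digits allowed by both its 13 across and its 15 down). If R1C1 = 7: then R1C2 would have to be in {6} for the 13 across but in {7,8} for the 26 down — contradiction. So R1C1 = 6.
R1C2 = 13 − 6 = 7 completes the 13 across.
R3C1 = 15 − 12 = 3 completes the 15 down.
R3C2 = 11 − 3 = 8 completes the 11 across.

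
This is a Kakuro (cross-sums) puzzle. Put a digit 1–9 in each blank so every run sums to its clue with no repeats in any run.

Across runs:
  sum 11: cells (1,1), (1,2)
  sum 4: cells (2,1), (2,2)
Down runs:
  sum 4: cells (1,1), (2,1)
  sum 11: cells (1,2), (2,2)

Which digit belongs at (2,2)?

4 in 2 cells must be {1,3}.
The 11 across and the 4 down share only 3, so (1,1) = 3.
(1,2) = 11 − 3 = 8 completes the 11 across.
(2,1) = 4 − 3 = 1 completes the 4 down.
(2,2) = 4 − 1 = 3 completes the 4 across.

3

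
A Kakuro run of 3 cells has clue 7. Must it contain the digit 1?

Yes

The only way to make 7 from 3 distinct digits is {1,2,4}, which contains 1.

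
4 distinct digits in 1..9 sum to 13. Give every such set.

4 distinct digits from 1–9 sum between 10 and 30.

{1,2,3,7}; {1,2,4,6}; {1,3,4,5}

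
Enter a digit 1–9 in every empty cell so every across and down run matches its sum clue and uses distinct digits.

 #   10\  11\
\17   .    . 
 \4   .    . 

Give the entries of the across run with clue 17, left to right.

9 8

17 in 2 cells must be {8,9}; 4 in 2 cells must be {1,3}.
The 4 across and the 11 down share only 3, so R2C2 = 3.
R1C2 = 11 − 3 = 8 completes the 11 down.
R2C1 = 4 − 3 = 1 completes the 4 across.
R1C1 = 17 − 8 = 9 completes the 17 across.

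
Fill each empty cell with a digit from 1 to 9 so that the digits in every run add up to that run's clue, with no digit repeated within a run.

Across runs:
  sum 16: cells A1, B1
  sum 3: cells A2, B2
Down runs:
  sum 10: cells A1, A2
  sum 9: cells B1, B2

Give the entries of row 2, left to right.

16 in 2 cells must be {7,9}; 3 in 2 cells must be {1,2}.
The 16 across and the 9 down share only 7, so B1 = 7.
B2 = 9 − 7 = 2 completes the 9 down.
A1 = 16 − 7 = 9 completes the 16 across.
A2 = 3 − 2 = 1 completes the 3 across.

1 2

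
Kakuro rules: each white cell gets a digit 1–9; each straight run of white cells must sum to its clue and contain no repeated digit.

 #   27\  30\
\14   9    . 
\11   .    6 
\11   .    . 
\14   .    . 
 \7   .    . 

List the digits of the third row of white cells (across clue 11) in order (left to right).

R1C2 = 14 − 9 = 5 completes the 14 across.
R2C1 = 11 − 6 = 5 completes the 11 across.
No cell is forced outright now. R4C1 can only be 6 or 8 (the digits allowed by both its 14 across and its 27 down). If R4C1 = 8: then R4C2 would have to be in {6} for the 14 across but in {2,3,4,7,8,9} for the 30 down — contradiction. So R4C1 = 6.
R4C2 = 14 − 6 = 8 completes the 14 across.
No cell is forced outright now. R3C1 can only be 3 or 4 (the digits allowed by both its 11 across and its 27 down). If R3C1 = 3: then R3C2 would have to be in {8} for the 11 across but in {2,4,7,9} for the 30 down — contradiction. So R3C1 = 4.
R3C2 = 11 − 4 = 7 completes the 11 across.
R5C1 = 27 − 24 = 3 completes the 27 down.
R5C2 = 7 − 3 = 4 completes the 7 across.

4 7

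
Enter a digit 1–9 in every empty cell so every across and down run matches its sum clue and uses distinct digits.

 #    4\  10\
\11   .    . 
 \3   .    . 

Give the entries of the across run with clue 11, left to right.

3 in 2 cells must be {1,2}; 4 in 2 cells must be {1,3}.
The 11 across and the 4 down share only 3, so R1C1 = 3.
R1C2 = 11 − 3 = 8 completes the 11 across.
R2C1 = 4 − 3 = 1 completes the 4 down.
R2C2 = 3 − 1 = 2 completes the 3 across.

3, 8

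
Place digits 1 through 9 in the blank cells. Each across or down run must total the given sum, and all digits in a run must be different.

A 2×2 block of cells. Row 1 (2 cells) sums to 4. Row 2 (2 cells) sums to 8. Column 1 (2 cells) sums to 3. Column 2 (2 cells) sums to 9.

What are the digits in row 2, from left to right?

2, 6

4 in 2 cells must be {1,3}; 3 in 2 cells must be {1,2}.
The 4 across and the 3 down share only 1, so (1,1) = 1.
(1,2) = 4 − 1 = 3 completes the 4 across.
(2,1) = 3 − 1 = 2 completes the 3 down.
(2,2) = 8 − 2 = 6 completes the 8 across.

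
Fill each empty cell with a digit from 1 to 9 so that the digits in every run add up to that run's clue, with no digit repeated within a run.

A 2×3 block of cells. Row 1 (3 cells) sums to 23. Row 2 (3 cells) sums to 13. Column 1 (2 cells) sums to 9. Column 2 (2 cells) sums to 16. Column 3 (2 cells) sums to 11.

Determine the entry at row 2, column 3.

5

23 in 3 cells must be {6,8,9}; 16 in 2 cells must be {7,9}.
The 23 across and the 16 down share only 9, so (1,2) = 9.
(2,2) = 16 − 9 = 7 completes the 16 down.
Nothing is forced directly, so branch on (1,1), whose candidates are 6 or 8. If (1,1) = 6: that forces (1,3) = 8, after which (2,1) would have to be in {1,2,4,5} for the 13 across but in {3} for the 9 down — contradiction. So (1,1) = 8.
(1,3) = 23 − 17 = 6 completes the 23 across.
(2,1) = 9 − 8 = 1 completes the 9 down.
(2,3) = 13 − 8 = 5 completes the 13 across.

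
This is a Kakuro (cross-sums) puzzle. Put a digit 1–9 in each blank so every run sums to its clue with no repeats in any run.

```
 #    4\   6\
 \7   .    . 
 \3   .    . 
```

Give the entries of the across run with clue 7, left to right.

3 4

3 in 2 cells must be {1,2}; 4 in 2 cells must be {1,3}.
The 3 across and the 4 down share only 1, so R2C1 = 1.
R2C2 = 3 − 1 = 2 completes the 3 across.
R1C1 = 4 − 1 = 3 completes the 4 down.
R1C2 = 7 − 3 = 4 completes the 7 across.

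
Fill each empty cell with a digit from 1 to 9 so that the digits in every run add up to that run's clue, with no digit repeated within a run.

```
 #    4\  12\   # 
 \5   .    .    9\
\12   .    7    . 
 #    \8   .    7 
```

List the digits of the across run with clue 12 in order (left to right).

3, 7, 2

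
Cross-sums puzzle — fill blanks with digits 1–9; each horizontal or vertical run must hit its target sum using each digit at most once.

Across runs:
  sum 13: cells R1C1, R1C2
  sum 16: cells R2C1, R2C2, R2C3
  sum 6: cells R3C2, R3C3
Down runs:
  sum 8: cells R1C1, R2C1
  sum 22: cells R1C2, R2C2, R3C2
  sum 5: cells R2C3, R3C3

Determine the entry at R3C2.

5

The 6 across and the 22 down share only 5, so R3C2 = 5.
R3C3 = 6 − 5 = 1 completes the 6 across.
R2C3 = 5 − 1 = 4 completes the 5 down.
R2C2 = 9: the only remaining digit allowed by both the 16 across and the 22 down.
R1C2 = 22 − 14 = 8 completes the 22 down.
R2C1 = 16 − 13 = 3 completes the 16 across.
R1C1 = 13 − 8 = 5 completes the 13 across.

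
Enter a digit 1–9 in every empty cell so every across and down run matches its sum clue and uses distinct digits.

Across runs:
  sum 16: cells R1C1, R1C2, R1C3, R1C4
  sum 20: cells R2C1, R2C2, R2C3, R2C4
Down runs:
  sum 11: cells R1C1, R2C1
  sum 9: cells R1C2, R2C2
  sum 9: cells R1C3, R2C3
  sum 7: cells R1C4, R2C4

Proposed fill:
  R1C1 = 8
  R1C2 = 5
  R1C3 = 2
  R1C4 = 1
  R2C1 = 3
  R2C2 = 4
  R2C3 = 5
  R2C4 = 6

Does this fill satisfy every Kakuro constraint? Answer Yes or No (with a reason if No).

No — the across run R2C1–R2C4 sums to 18, not 20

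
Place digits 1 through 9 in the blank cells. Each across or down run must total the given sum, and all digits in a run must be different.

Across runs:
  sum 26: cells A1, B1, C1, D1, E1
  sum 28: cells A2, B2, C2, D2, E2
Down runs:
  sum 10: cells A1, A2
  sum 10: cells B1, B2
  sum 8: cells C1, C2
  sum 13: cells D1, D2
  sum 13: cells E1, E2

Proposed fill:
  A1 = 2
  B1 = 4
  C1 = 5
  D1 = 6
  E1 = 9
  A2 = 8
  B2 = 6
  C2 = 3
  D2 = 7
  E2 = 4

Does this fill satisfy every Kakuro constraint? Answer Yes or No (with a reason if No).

Yes

Across: 2+4+5+6+9=26; 8+6+3+7+4=28. Down: 2+8=10; 4+6=10; 5+3=8; 6+7=13; 9+4=13. No digit repeats within any run.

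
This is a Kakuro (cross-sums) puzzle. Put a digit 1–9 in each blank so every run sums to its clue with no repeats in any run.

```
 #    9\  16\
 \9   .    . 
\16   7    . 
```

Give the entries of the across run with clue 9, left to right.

16 in 2 cells must be {7,9}.
R1C1 = 9 − 7 = 2 completes the 9 down.
R1C2 = 9 − 2 = 7 completes the 9 across.
R2C2 = 16 − 7 = 9 completes the 16 across.

2 7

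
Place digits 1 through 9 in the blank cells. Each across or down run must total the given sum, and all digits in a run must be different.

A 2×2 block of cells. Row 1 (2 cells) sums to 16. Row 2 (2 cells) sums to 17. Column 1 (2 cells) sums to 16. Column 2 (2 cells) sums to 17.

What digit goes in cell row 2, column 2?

16 in 2 cells must be {7,9}; 17 in 2 cells must be {8,9}.
The 16 across and the 17 down share only 9, so (1,2) = 9.
The 17 across and the 16 down share only 9, so (2,1) = 9.
(2,2) = 17 − 9 = 8 completes the 17 across.
(1,1) = 16 − 9 = 7 completes the 16 across.

8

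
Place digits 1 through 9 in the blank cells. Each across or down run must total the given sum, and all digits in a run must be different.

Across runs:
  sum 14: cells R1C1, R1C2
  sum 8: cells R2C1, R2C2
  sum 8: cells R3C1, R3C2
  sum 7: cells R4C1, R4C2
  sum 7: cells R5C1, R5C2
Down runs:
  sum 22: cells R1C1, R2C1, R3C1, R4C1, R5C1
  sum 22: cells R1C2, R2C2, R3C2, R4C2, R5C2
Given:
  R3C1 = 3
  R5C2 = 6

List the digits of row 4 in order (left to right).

R3C2 = 8 − 3 = 5 completes the 8 across.
R5C1 = 7 − 6 = 1 completes the 7 across.
Given what's placed, R1C2 must be 8 to fit the 14 across and 22 down.
R1C1 = 14 − 8 = 6 completes the 14 across.
No cell is forced outright now. R2C1 can only be 5 or 7 (the digits allowed by both its 8 across and its 22 down). If R2C1 = 5: then R2C2 would have to be in {3} for the 8 across but in {1,2} for the 22 down — contradiction. So R2C1 = 7.
R2C2 = 8 − 7 = 1 completes the 8 across.
R4C1 = 22 − 17 = 5 completes the 22 down.
R4C2 = 7 − 5 = 2 completes the 7 across.

5 2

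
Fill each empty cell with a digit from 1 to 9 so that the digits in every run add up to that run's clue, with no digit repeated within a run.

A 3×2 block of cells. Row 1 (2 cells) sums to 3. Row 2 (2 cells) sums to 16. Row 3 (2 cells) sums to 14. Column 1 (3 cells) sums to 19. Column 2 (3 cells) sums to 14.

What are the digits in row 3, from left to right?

8 6

3 in 2 cells must be {1,2}; 16 in 2 cells must be {7,9}.
The 3 across and the 19 down share only 2, so (1,1) = 2.
(1,2) = 3 − 2 = 1 completes the 3 across.
Given what's placed, (2,1) must be 9 to fit the 16 across and 19 down.
(2,2) = 16 − 9 = 7 completes the 16 across.
(3,1) = 19 − 11 = 8 completes the 19 down.
(3,2) = 14 − 8 = 6 completes the 14 across.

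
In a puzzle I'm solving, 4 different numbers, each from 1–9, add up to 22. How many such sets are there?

4 distinct digits from 1–9 sum between 10 and 30.

11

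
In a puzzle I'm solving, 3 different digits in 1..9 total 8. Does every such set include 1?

Yes

Every partition of 8 into 3 distinct digits includes 1: {1,2,5}, {1,3,4}.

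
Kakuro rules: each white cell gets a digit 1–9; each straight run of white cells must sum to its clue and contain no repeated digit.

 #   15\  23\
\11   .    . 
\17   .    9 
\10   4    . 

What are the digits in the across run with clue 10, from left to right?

4 6

17 in 2 cells must be {8,9}; 23 in 3 cells must be {6,8,9}.
R2C1 = 17 − 9 = 8 completes the 17 across.
R3C2 = 10 − 4 = 6 completes the 10 across.
R1C1 = 15 − 12 = 3 completes the 15 down.
R1C2 = 11 − 3 = 8 completes the 11 across.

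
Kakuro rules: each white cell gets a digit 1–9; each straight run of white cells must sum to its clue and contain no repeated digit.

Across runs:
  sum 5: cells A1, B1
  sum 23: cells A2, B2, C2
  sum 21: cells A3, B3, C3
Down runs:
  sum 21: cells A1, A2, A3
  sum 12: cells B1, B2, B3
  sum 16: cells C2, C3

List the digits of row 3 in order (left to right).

23 in 3 cells must be {6,8,9}; 16 in 2 cells must be {7,9}.
Only 4 fits A1 under both its across sum 5 and down sum 21.
B1 = 5 − 4 = 1 completes the 5 across.
The 23 across and the 16 down share only 9, so C2 = 9.
C3 = 16 − 9 = 7 completes the 16 down.
A2 = 8: the only remaining digit allowed by both the 23 across and the 21 down.
B2 = 23 − 17 = 6 completes the 23 across.
A3 = 21 − 12 = 9 completes the 21 down.
B3 = 21 − 16 = 5 completes the 21 across.

9, 5, 7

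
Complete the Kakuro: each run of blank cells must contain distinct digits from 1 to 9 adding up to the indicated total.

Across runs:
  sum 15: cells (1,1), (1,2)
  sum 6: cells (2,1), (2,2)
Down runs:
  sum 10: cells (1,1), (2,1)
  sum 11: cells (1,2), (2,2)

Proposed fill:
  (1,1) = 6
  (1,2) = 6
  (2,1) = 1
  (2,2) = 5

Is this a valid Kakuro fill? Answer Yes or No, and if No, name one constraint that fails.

No — the across run (1,1)–(1,2) sums to 12, not 15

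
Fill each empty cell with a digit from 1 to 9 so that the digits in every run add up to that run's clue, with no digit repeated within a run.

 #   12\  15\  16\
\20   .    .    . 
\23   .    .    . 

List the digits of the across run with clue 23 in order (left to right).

8 6 9

23 in 3 cells must be {6,8,9}; 16 in 2 cells must be {7,9}.
The 23 across and the 16 down share only 9, so R2C3 = 9.
R1C3 = 16 − 9 = 7 completes the 16 down.
Given what's placed, R2C1 must be 8 to fit the 23 across and 12 down.
R2C2 = 23 − 17 = 6 completes the 23 across.
R1C1 = 12 − 8 = 4 completes the 12 down.
R1C2 = 20 − 11 = 9 completes the 20 across.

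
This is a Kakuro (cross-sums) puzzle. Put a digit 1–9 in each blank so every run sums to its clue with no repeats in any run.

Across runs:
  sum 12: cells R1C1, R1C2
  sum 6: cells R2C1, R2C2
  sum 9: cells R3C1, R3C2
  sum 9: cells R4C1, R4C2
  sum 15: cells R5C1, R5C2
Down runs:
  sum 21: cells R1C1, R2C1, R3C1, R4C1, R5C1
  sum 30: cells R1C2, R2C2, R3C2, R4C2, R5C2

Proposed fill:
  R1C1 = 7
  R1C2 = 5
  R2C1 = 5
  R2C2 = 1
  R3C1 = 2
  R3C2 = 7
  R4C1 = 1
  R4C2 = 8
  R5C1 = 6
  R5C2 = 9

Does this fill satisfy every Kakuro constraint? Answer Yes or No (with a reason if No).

Yes

Across: 7+5=12; 5+1=6; 2+7=9; 1+8=9; 6+9=15. Down: 7+5+2+1+6=21; 5+1+7+8+9=30. No digit repeats within any run.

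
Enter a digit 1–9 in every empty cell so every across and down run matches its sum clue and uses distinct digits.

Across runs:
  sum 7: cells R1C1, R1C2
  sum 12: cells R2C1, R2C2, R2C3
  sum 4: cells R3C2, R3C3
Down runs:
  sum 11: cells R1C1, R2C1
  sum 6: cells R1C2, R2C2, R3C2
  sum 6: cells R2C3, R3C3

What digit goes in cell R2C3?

4 in 2 cells must be {1,3}; 6 in 3 cells must be {1,2,3}.
The 4 across and the 6 down share only 1, so R3C3 = 1.
R2C3 = 6 − 1 = 5 completes the 6 down.
R3C2 = 4 − 1 = 3 completes the 4 across.
R2C2 = 1: the only remaining digit allowed by both the 12 across and the 6 down.
R1C2 = 6 − 4 = 2 completes the 6 down.
R2C1 = 12 − 6 = 6 completes the 12 across.
R1C1 = 7 − 2 = 5 completes the 7 across.

5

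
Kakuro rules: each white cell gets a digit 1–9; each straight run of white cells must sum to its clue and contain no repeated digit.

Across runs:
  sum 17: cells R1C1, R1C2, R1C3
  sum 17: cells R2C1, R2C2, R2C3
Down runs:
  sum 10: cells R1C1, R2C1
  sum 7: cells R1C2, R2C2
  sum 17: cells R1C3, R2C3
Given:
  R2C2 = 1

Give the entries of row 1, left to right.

3 6 8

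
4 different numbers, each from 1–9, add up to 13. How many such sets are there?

3

4 distinct digits from 1–9 sum between 10 and 30.
Enumerating: {1,2,3,7}, {1,2,4,6}, {1,3,4,5}.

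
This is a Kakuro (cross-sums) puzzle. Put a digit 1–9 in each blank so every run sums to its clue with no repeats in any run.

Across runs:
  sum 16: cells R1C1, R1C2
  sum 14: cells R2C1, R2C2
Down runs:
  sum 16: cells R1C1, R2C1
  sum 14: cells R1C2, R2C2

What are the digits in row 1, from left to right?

7 9

16 in 2 cells must be {7,9}.
The 16 across and the 14 down share only 9, so R1C2 = 9.
The 14 across and the 16 down share only 9, so R2C1 = 9.
R2C2 = 14 − 9 = 5 completes the 14 across.
R1C1 = 16 − 9 = 7 completes the 16 across.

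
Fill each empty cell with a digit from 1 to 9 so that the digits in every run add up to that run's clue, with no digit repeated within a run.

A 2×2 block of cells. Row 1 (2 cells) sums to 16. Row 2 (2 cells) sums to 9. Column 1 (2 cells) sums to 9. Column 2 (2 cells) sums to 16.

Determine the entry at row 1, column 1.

7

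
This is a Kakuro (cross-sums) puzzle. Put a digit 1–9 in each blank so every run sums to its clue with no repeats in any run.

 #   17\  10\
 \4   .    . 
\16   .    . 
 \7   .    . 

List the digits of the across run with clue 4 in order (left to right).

3 1

4 in 2 cells must be {1,3}; 16 in 2 cells must be {7,9}.
The 16 across and the 10 down share only 7, so R2C2 = 7.
Given what's placed, R1C2 must be 1 to fit the 4 across and 10 down.
R2C1 = 16 − 7 = 9 completes the 16 across.
R3C2 = 10 − 8 = 2 completes the 10 down.
R1C1 = 4 − 1 = 3 completes the 4 across.
R3C1 = 7 − 2 = 5 completes the 7 across.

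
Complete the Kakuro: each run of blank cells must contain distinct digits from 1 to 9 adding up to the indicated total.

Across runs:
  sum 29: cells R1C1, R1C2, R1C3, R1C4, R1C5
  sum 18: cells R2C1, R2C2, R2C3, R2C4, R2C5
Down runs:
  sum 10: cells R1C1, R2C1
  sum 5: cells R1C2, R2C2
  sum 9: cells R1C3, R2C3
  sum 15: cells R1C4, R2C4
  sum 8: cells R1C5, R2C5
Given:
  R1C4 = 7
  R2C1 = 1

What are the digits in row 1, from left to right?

9, 2, 5, 7, 6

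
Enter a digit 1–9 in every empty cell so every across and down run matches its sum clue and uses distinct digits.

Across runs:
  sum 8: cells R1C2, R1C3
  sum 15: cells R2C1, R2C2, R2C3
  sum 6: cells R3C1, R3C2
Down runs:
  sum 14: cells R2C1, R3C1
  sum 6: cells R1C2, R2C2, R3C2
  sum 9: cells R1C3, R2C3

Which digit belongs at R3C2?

6 in 3 cells must be {1,2,3}.
The 6 across and the 14 down share only 5, so R3C1 = 5.
R3C2 = 6 − 5 = 1 completes the 6 across.
R2C1 = 14 − 5 = 9 completes the 14 down.
R2C2 = 2: the only remaining digit allowed by both the 15 across and the 6 down.
R2C3 = 15 − 11 = 4 completes the 15 across.
R1C2 = 6 − 3 = 3 completes the 6 down.
R1C3 = 8 − 3 = 5 completes the 8 across.

1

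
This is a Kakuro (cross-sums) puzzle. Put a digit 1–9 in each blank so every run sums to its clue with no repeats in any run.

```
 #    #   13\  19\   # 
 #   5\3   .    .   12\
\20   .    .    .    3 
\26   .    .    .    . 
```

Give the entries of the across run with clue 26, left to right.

4, 5, 8, 9

3 in 2 cells must be {1,2}.
R1C3 = 2: only digit in both the 3-across and 19-down candidate sets.
R3C4 = 12 − 3 = 9 completes the 12 down.
R1C2 = 3 − 2 = 1 completes the 3 across.
Given what's placed, R3C3 must be 8 to fit the 26 across and 19 down.
R2C3 = 19 − 10 = 9 completes the 19 down.
R2C2 = 7: the only remaining digit allowed by both the 20 across and the 13 down.
R3C2 = 13 − 8 = 5 completes the 13 down.
R2C1 = 20 − 19 = 1 completes the 20 across.
R3C1 = 26 − 22 = 4 completes the 26 across.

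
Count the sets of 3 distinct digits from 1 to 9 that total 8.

2

3 distinct digits from 1–9 sum between 6 and 24.
Enumerating: {1,2,5}, {1,3,4}.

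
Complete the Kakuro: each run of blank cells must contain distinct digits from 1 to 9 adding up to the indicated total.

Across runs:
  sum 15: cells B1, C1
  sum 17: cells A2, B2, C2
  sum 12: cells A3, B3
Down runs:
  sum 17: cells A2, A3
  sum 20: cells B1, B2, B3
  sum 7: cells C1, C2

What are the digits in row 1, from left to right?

17 in 2 cells must be {8,9}.
The 15 across and the 7 down share only 6, so C1 = 6.
C2 = 7 − 6 = 1 completes the 7 down.
B1 = 15 − 6 = 9 completes the 15 across.
A2 = 9: the only remaining digit allowed by both the 17 across and the 17 down.
B2 = 17 − 10 = 7 completes the 17 across.
A3 = 17 − 9 = 8 completes the 17 down.
B3 = 12 − 8 = 4 completes the 12 across.

9, 6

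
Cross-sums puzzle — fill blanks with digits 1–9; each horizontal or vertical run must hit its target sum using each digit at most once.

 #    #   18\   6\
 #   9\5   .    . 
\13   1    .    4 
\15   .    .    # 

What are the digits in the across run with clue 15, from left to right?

8 7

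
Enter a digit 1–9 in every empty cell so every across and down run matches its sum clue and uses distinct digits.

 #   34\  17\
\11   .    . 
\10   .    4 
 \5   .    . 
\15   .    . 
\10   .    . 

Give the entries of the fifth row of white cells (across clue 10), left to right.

7, 3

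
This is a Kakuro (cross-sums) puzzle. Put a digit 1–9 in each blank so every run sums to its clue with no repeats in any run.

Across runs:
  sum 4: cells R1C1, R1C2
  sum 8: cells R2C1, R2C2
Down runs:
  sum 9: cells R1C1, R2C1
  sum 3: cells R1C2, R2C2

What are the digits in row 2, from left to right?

4 in 2 cells must be {1,3}; 3 in 2 cells must be {1,2}.
The 4 across and the 3 down share only 1, so R1C2 = 1.
R2C2 = 3 − 1 = 2 completes the 3 down.
R1C1 = 4 − 1 = 3 completes the 4 across.
R2C1 = 8 − 2 = 6 completes the 8 across.

6 2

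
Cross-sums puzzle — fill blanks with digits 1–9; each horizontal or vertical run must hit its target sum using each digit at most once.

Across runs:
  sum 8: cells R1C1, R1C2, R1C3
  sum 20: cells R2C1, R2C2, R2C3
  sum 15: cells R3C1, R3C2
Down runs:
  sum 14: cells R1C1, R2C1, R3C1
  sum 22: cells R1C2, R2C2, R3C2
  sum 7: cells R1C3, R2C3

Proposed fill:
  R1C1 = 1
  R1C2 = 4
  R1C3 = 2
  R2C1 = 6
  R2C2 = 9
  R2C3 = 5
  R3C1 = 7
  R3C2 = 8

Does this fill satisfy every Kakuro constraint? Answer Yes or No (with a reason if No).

No — the down run R1C2–R3C2 sums to 21, not 22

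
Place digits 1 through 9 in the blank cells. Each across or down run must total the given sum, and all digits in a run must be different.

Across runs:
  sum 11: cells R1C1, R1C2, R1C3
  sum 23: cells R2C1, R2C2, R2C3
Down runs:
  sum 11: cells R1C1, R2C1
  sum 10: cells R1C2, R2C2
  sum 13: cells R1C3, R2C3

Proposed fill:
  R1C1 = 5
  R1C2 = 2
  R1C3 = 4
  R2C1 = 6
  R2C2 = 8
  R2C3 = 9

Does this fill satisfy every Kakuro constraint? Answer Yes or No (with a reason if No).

Yes

Across: 5+2+4=11; 6+8+9=23. Down: 5+6=11; 2+8=10; 4+9=13. No digit repeats within any run.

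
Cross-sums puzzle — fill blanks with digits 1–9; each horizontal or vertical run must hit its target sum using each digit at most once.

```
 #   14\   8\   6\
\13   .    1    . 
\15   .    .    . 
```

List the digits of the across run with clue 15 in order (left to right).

R2C2 = 8 − 1 = 7 completes the 8 down.
No cell is forced outright now. R1C3 can only be 4 or 5 (the digits allowed by both its 13 across and its 6 down). If R1C3 = 5: then R1C1 would have to be in {7} for the 13 across but in {5,6,8,9} for the 14 down — contradiction. So R1C3 = 4.
R1C1 = 13 − 5 = 8 completes the 13 across.
R2C1 = 14 − 8 = 6 completes the 14 down.
R2C3 = 15 − 13 = 2 completes the 15 across.

6 7 2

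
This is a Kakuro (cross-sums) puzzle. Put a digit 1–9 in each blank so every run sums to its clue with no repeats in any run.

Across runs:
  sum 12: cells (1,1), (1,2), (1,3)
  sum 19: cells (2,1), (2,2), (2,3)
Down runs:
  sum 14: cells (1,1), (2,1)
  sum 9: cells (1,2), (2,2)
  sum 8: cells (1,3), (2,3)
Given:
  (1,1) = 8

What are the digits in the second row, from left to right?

6 8 5

(2,1) = 14 − 8 = 6 completes the 14 down.
(2,3) = 5: the only remaining digit allowed by both the 19 across and the 8 down.
(1,3) = 8 − 5 = 3 completes the 8 down.
(2,2) = 19 − 11 = 8 completes the 19 across.
(1,2) = 12 − 11 = 1 completes the 12 across.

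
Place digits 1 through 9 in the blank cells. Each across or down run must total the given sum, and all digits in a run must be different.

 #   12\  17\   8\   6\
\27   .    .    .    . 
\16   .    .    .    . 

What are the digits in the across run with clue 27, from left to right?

17 in 2 cells must be {8,9}.
Nothing is forced directly, so branch on R1C4, whose candidates are 4 or 5. If R1C4 = 4: that forces R1C3 = 6, R2C3 = 2, after which R2C4 would have to be in {1,3,4,5,6,7,8,9} for the 16 across but in {2} for the 6 down — contradiction. So R1C4 = 5.
Given what's placed, R1C2 must be 9 to fit the 27 across and 17 down.
R2C2 = 17 − 9 = 8 completes the 17 down.
R2C4 = 6 − 5 = 1 completes the 6 down.
R1C1 = 7: the only remaining digit allowed by both the 27 across and the 12 down.
R1C3 = 27 − 21 = 6 completes the 27 across.

7 9 6 5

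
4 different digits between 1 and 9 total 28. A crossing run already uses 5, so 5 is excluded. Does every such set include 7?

Yes

The only way to make 28 from 4 distinct digits under that restriction is {4,7,8,9}, which contains 7.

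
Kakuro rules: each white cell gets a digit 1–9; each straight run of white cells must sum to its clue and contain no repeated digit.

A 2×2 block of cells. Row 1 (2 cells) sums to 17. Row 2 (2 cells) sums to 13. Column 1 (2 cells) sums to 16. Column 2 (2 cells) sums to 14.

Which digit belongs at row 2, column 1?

7

17 in 2 cells must be {8,9}; 16 in 2 cells must be {7,9}.
The 17 across and the 16 down share only 9, so (1,1) = 9.
(1,2) = 17 − 9 = 8 completes the 17 across.
(2,1) = 16 − 9 = 7 completes the 16 down.
(2,2) = 13 − 7 = 6 completes the 13 across.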